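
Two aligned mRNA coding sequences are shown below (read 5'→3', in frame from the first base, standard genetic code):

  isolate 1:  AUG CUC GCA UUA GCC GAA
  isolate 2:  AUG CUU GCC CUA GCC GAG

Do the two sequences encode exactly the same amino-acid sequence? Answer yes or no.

Codon 1: AUG Met / AUG Met — identical.
Codon 2: CUC Leu / CUU Leu — synonymous.
Codon 3: GCA Ala / GCC Ala — synonymous.
Codon 4: UUA Leu / CUA Leu — synonymous.
Codon 5: GCC Ala / GCC Ala — identical.
Codon 6: GAA Glu / GAG Glu — synonymous.
Nonsynonymous differences: 0 → same protein.

yes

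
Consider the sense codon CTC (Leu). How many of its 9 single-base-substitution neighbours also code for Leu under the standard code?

Position 1: none → 0 synonymous.
Position 2: none → 0 synonymous.
Position 3: CTT, CTA, CTG → 3 synonymous.
Total: 0 + 0 + 3 = 3.

3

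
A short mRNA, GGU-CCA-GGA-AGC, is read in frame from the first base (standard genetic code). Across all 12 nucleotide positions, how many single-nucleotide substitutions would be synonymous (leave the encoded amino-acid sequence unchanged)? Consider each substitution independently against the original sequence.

10

Codon 1 (GGU, Gly): 3 synonymous substitutions.
Codon 2 (CCA, Pro): 3 synonymous substitutions.
Codon 3 (GGA, Gly): 3 synonymous substitutions.
Codon 4 (AGC, Ser): 1 synonymous substitution.
Total: 3 + 3 + 3 + 1 = 10.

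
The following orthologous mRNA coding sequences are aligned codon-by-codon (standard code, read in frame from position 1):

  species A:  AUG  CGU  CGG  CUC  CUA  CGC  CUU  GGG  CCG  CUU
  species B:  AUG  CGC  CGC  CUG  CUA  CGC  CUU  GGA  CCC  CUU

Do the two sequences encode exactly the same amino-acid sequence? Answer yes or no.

Codon 1: AUG Met / AUG Met — identical.
Codon 2: CGU Arg / CGC Arg — synonymous.
Codon 3: CGG Arg / CGC Arg — synonymous.
Codon 4: CUC Leu / CUG Leu — synonymous.
Codon 5: CUA Leu / CUA Leu — identical.
Codon 6: CGC Arg / CGC Arg — identical.
Codon 7: CUU Leu / CUU Leu — identical.
Codon 8: GGG Gly / GGA Gly — synonymous.
Codon 9: CCG Pro / CCC Pro — synonymous.
Codon 10: CUU Leu / CUU Leu — identical.
Nonsynonymous differences: 0 → same protein.

yes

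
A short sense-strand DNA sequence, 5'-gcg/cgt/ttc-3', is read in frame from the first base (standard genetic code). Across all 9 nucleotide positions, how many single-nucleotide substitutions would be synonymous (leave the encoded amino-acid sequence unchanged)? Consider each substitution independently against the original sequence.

Codon 1 (GCG, Ala): 3 synonymous substitutions.
Codon 2 (CGT, Arg): 3 synonymous substitutions.
Codon 3 (TTC, Phe): 1 synonymous substitution.
Total: 3 + 3 + 1 = 7.

7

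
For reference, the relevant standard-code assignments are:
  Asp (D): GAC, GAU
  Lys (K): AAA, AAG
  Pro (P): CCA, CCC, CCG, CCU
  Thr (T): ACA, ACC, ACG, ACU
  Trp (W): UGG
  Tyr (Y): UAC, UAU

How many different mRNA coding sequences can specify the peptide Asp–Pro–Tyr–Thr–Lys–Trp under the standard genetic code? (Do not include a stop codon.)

Asp: 2 codons.
Pro: 4 codons.
Tyr: 2 codons.
Thr: 4 codons.
Lys: 2 codons.
Trp: 1 codon.
2 × 4 × 2 × 4 × 2 × 1 = 128.

128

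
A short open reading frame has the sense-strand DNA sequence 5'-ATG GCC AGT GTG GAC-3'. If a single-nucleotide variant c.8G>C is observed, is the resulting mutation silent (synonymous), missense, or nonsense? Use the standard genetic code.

Position 8 falls in codon 3: AGT → Ser.
After the substitution the codon is ACT → Thr.
Ser ≠ Thr, so this is a missense mutation.

missense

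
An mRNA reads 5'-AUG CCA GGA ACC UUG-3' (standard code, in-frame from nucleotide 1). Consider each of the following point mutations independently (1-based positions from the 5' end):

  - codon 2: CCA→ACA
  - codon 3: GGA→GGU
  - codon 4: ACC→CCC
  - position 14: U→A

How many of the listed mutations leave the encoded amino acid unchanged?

Codon 2: CCA (Pro) → ACA (Thr) — missense.
Codon 3: GGA (Gly) → GGU (Gly) — synonymous.
Codon 4: ACC (Thr) → CCC (Pro) — missense.
Codon 5: UUG (Leu) → UAG (Stop) — nonsense.
Synonymous: 1 of 4.

1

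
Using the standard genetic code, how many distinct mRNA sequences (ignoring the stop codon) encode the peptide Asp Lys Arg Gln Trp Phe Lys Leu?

Asp: 2 codons.
Lys: 2 codons.
Arg: 6 codons.
Gln: 2 codons.
Trp: 1 codon.
Phe: 2 codons.
Lys: 2 codons.
Leu: 6 codons.
2 × 2 × 6 × 2 × 1 × 2 × 2 × 6 = 1152.

1152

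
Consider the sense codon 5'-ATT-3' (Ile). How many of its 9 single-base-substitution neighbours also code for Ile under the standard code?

2

Position 1: none → 0 synonymous.
Position 2: none → 0 synonymous.
Position 3: ATC, ATA → 2 synonymous.
Total: 0 + 0 + 2 = 2.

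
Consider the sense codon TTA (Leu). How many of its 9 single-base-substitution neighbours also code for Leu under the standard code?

2

Position 1: CTA → 1 synonymous.
Position 2: none → 0 synonymous.
Position 3: TTG → 1 synonymous.
Total: 1 + 0 + 1 = 2.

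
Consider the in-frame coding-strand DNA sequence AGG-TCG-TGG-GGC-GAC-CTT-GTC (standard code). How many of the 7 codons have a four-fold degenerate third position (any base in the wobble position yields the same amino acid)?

Codon 1 AGG (Arg): third position 2-fold.
Codon 2 TCG (Ser): third position 4-fold.
Codon 3 TGG (Trp): third position 1-fold.
Codon 4 GGC (Gly): third position 4-fold.
Codon 5 GAC (Asp): third position 2-fold.
Codon 6 CTT (Leu): third position 4-fold.
Codon 7 GTC (Val): third position 4-fold.
Four-fold degenerate third positions: 4.

4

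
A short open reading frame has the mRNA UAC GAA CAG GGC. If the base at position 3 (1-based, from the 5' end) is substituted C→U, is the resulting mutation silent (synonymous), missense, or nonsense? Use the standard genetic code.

Position 3 falls in codon 1: UAC → Tyr.
After the substitution the codon is UAU → Tyr.
Both encode Tyr, so the change is synonymous.

silent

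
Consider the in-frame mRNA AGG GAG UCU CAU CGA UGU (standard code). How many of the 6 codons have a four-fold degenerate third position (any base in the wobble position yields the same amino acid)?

Codon 1 AGG (Arg): third position 2-fold.
Codon 2 GAG (Glu): third position 2-fold.
Codon 3 UCU (Ser): third position 4-fold.
Codon 4 CAU (His): third position 2-fold.
Codon 5 CGA (Arg): third position 4-fold.
Codon 6 UGU (Cys): third position 2-fold.
Four-fold degenerate third positions: 2.

2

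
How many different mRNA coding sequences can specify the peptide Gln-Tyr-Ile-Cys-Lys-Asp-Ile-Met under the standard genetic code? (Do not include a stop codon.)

288

Gln: 2 codons.
Tyr: 2 codons.
Ile: 3 codons.
Cys: 2 codons.
Lys: 2 codons.
Asp: 2 codons.
Ile: 3 codons.
Met: 1 codon.
2 × 2 × 3 × 2 × 2 × 2 × 3 × 1 = 288.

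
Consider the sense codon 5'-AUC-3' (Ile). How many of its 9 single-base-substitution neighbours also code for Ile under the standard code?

Position 1: none → 0 synonymous.
Position 2: none → 0 synonymous.
Position 3: AUU, AUA → 2 synonymous.
Total: 0 + 0 + 2 = 2.

2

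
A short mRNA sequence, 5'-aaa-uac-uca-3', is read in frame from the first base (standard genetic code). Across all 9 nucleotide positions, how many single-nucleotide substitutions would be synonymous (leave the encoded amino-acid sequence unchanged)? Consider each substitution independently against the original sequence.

Codon 1 (AAA, Lys): 1 synonymous substitution.
Codon 2 (UAC, Tyr): 1 synonymous substitution.
Codon 3 (UCA, Ser): 3 synonymous substitutions.
Total: 1 + 1 + 3 = 5.

5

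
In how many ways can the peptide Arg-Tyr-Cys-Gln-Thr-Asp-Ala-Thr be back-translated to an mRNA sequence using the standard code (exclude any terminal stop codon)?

6144

Arg: 6 codons.
Tyr: 2 codons.
Cys: 2 codons.
Gln: 2 codons.
Thr: 4 codons.
Asp: 2 codons.
Ala: 4 codons.
Thr: 4 codons.
6 × 2 × 2 × 2 × 4 × 2 × 4 × 4 = 6144.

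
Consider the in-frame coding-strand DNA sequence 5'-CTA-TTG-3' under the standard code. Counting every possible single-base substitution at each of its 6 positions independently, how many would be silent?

Codon 1 (CTA, Leu): 4 synonymous substitutions.
Codon 2 (TTG, Leu): 2 synonymous substitutions.
Total: 4 + 2 = 6.

6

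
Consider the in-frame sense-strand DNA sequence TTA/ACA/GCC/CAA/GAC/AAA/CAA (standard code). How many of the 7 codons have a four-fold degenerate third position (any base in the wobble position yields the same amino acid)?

2

Codon 1 TTA (Leu): third position 2-fold.
Codon 2 ACA (Thr): third position 4-fold.
Codon 3 GCC (Ala): third position 4-fold.
Codon 4 CAA (Gln): third position 2-fold.
Codon 5 GAC (Asp): third position 2-fold.
Codon 6 AAA (Lys): third position 2-fold.
Codon 7 CAA (Gln): third position 2-fold.
Four-fold degenerate third positions: 2.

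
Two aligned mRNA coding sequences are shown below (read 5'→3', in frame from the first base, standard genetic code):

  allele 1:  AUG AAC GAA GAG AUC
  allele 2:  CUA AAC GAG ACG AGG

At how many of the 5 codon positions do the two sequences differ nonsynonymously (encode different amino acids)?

3

Codon 1: AUG Met / CUA Leu — nonsynonymous.
Codon 2: AAC Asn / AAC Asn — identical.
Codon 3: GAA Glu / GAG Glu — synonymous.
Codon 4: GAG Glu / ACG Thr — nonsynonymous.
Codon 5: AUC Ile / AGG Arg — nonsynonymous.
Nonsynonymous differences: 3.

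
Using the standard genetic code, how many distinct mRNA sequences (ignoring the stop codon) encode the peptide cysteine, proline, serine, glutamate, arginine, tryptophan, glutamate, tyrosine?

2304

Cys: 2 codons.
Pro: 4 codons.
Ser: 6 codons.
Glu: 2 codons.
Arg: 6 codons.
Trp: 1 codon.
Glu: 2 codons.
Tyr: 2 codons.
2 × 4 × 6 × 2 × 6 × 1 × 2 × 2 = 2304.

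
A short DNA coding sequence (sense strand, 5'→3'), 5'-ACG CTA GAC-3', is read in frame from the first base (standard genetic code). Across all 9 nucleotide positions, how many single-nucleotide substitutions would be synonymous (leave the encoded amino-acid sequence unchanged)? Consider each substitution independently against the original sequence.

Codon 1 (ACG, Thr): 3 synonymous substitutions.
Codon 2 (CTA, Leu): 4 synonymous substitutions.
Codon 3 (GAC, Asp): 1 synonymous substitution.
Total: 3 + 4 + 1 = 8.

8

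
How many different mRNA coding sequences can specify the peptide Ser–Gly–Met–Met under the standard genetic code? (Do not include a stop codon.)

Ser: 6 codons.
Gly: 4 codons.
Met: 1 codon.
Met: 1 codon.
6 × 4 × 1 × 1 = 24.

24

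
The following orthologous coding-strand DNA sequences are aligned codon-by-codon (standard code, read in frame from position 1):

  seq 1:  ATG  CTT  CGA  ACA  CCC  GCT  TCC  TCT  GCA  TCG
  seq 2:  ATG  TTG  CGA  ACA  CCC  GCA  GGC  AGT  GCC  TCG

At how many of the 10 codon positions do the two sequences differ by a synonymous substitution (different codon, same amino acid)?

Codon 1: ATG Met / ATG Met — identical.
Codon 2: CTT Leu / TTG Leu — synonymous.
Codon 3: CGA Arg / CGA Arg — identical.
Codon 4: ACA Thr / ACA Thr — identical.
Codon 5: CCC Pro / CCC Pro — identical.
Codon 6: GCT Ala / GCA Ala — synonymous.
Codon 7: TCC Ser / GGC Gly — nonsynonymous.
Codon 8: TCT Ser / AGT Ser — synonymous.
Codon 9: GCA Ala / GCC Ala — synonymous.
Codon 10: TCG Ser / TCG Ser — identical.
Synonymous differences: 4.

4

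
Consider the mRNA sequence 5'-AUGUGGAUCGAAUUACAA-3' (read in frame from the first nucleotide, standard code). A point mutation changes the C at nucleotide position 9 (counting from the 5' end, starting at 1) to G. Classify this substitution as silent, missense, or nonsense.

Position 9 falls in codon 3: AUC → Ile.
After the substitution the codon is AUG → Met.
Ile ≠ Met, so this is a missense mutation.

missense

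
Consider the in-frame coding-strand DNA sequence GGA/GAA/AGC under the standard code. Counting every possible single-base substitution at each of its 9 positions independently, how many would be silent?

Codon 1 (GGA, Gly): 3 synonymous substitutions.
Codon 2 (GAA, Glu): 1 synonymous substitution.
Codon 3 (AGC, Ser): 1 synonymous substitution.
Total: 3 + 1 + 1 = 5.

5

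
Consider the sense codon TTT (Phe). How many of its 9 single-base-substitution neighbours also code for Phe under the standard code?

1

Position 1: none → 0 synonymous.
Position 2: none → 0 synonymous.
Position 3: TTC → 1 synonymous.
Total: 0 + 0 + 1 = 1.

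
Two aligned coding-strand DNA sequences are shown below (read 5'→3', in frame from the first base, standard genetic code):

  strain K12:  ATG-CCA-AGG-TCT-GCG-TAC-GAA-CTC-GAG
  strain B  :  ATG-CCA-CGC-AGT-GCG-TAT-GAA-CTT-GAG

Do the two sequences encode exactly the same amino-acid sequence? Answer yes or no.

yes

Codon 1: ATG Met / ATG Met — identical.
Codon 2: CCA Pro / CCA Pro — identical.
Codon 3: AGG Arg / CGC Arg — synonymous.
Codon 4: TCT Ser / AGT Ser — synonymous.
Codon 5: GCG Ala / GCG Ala — identical.
Codon 6: TAC Tyr / TAT Tyr — synonymous.
Codon 7: GAA Glu / GAA Glu — identical.
Codon 8: CTC Leu / CTT Leu — synonymous.
Codon 9: GAG Glu / GAG Glu — identical.
Nonsynonymous differences: 0 → same protein.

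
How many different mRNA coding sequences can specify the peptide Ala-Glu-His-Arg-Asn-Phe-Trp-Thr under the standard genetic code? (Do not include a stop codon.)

1536

Ala: 4 codons.
Glu: 2 codons.
His: 2 codons.
Arg: 6 codons.
Asn: 2 codons.
Phe: 2 codons.
Trp: 1 codon.
Thr: 4 codons.
4 × 2 × 2 × 6 × 2 × 2 × 1 × 4 = 1536.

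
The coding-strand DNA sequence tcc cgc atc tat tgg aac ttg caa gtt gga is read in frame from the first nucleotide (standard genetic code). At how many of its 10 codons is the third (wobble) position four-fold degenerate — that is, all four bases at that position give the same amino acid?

4

Codon 1 TCC (Ser): third position 4-fold.
Codon 2 CGC (Arg): third position 4-fold.
Codon 3 ATC (Ile): third position 3-fold.
Codon 4 TAT (Tyr): third position 2-fold.
Codon 5 TGG (Trp): third position 1-fold.
Codon 6 AAC (Asn): third position 2-fold.
Codon 7 TTG (Leu): third position 2-fold.
Codon 8 CAA (Gln): third position 2-fold.
Codon 9 GTT (Val): third position 4-fold.
Codon 10 GGA (Gly): third position 4-fold.
Four-fold degenerate third positions: 4.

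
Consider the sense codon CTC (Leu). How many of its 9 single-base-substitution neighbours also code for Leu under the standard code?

Position 1: none → 0 synonymous.
Position 2: none → 0 synonymous.
Position 3: CTT, CTA, CTG → 3 synonymous.
Total: 0 + 0 + 3 = 3.

3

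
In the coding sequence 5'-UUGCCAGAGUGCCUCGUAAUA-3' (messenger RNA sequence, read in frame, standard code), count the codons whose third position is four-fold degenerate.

3

Codon 1 UUG (Leu): third position 2-fold.
Codon 2 CCA (Pro): third position 4-fold.
Codon 3 GAG (Glu): third position 2-fold.
Codon 4 UGC (Cys): third position 2-fold.
Codon 5 CUC (Leu): third position 4-fold.
Codon 6 GUA (Val): third position 4-fold.
Codon 7 AUA (Ile): third position 3-fold.
Four-fold degenerate third positions: 3.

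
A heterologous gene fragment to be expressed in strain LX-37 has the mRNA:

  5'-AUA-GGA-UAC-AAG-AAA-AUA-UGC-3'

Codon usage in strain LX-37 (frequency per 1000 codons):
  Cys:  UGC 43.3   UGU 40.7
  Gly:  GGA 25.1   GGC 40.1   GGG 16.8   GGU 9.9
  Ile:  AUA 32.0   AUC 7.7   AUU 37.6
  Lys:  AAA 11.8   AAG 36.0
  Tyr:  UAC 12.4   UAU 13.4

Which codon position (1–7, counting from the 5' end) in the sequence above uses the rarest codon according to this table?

Codon 1 AUA (Ile): 32.0 per 1000.
Codon 2 GGA (Gly): 25.1 per 1000.
Codon 3 UAC (Tyr): 12.4 per 1000.
Codon 4 AAG (Lys): 36.0 per 1000.
Codon 5 AAA (Lys): 11.8 per 1000.
Codon 6 AUA (Ile): 32.0 per 1000.
Codon 7 UGC (Cys): 43.3 per 1000.
Lowest frequency is 11.8 at codon 5.

5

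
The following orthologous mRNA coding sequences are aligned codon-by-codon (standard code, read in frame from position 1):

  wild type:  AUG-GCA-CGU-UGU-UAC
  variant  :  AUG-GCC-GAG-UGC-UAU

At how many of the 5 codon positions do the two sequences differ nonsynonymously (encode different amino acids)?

Codon 1: AUG Met / AUG Met — identical.
Codon 2: GCA Ala / GCC Ala — synonymous.
Codon 3: CGU Arg / GAG Glu — nonsynonymous.
Codon 4: UGU Cys / UGC Cys — synonymous.
Codon 5: UAC Tyr / UAU Tyr — synonymous.
Nonsynonymous differences: 1.

1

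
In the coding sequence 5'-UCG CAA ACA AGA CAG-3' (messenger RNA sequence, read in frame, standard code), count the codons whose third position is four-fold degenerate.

2

Codon 1 UCG (Ser): third position 4-fold.
Codon 2 CAA (Gln): third position 2-fold.
Codon 3 ACA (Thr): third position 4-fold.
Codon 4 AGA (Arg): third position 2-fold.
Codon 5 CAG (Gln): third position 2-fold.
Four-fold degenerate third positions: 2.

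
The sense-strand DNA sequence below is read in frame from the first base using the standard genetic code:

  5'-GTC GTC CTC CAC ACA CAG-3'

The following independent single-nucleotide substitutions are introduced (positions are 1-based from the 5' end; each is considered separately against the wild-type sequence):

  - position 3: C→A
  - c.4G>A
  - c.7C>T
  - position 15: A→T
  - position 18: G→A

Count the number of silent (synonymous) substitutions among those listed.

Codon 1: GTC (Val) → GTA (Val) — synonymous.
Codon 2: GTC (Val) → ATC (Ile) — missense.
Codon 3: CTC (Leu) → TTC (Phe) — missense.
Codon 5: ACA (Thr) → ACT (Thr) — synonymous.
Codon 6: CAG (Gln) → CAA (Gln) — synonymous.
Synonymous: 3 of 5.

3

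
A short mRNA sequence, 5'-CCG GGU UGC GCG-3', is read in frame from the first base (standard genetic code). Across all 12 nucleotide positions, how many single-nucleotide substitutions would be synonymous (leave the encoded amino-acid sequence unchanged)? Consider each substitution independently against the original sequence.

10

Codon 1 (CCG, Pro): 3 synonymous substitutions.
Codon 2 (GGU, Gly): 3 synonymous substitutions.
Codon 3 (UGC, Cys): 1 synonymous substitution.
Codon 4 (GCG, Ala): 3 synonymous substitutions.
Total: 3 + 3 + 1 + 3 = 10.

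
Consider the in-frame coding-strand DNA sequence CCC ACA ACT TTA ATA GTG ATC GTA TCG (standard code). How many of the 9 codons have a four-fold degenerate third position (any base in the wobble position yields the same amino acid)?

Codon 1 CCC (Pro): third position 4-fold.
Codon 2 ACA (Thr): third position 4-fold.
Codon 3 ACT (Thr): third position 4-fold.
Codon 4 TTA (Leu): third position 2-fold.
Codon 5 ATA (Ile): third position 3-fold.
Codon 6 GTG (Val): third position 4-fold.
Codon 7 ATC (Ile): third position 3-fold.
Codon 8 GTA (Val): third position 4-fold.
Codon 9 TCG (Ser): third position 4-fold.
Four-fold degenerate third positions: 6.

6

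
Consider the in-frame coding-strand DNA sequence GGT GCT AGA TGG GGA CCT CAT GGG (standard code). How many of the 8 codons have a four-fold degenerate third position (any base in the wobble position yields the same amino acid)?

Codon 1 GGT (Gly): third position 4-fold.
Codon 2 GCT (Ala): third position 4-fold.
Codon 3 AGA (Arg): third position 2-fold.
Codon 4 TGG (Trp): third position 1-fold.
Codon 5 GGA (Gly): third position 4-fold.
Codon 6 CCT (Pro): third position 4-fold.
Codon 7 CAT (His): third position 2-fold.
Codon 8 GGG (Gly): third position 4-fold.
Four-fold degenerate third positions: 5.

5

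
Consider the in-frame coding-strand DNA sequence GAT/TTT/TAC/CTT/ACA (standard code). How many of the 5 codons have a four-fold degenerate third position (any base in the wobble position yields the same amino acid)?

2

Codon 1 GAT (Asp): third position 2-fold.
Codon 2 TTT (Phe): third position 2-fold.
Codon 3 TAC (Tyr): third position 2-fold.
Codon 4 CTT (Leu): third position 4-fold.
Codon 5 ACA (Thr): third position 4-fold.
Four-fold degenerate third positions: 2.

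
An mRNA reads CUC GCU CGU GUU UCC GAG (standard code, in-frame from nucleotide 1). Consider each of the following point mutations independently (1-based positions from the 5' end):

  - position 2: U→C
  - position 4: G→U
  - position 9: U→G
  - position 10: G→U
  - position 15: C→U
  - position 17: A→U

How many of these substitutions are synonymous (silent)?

Codon 1: CUC (Leu) → CCC (Pro) — missense.
Codon 2: GCU (Ala) → UCU (Ser) — missense.
Codon 3: CGU (Arg) → CGG (Arg) — synonymous.
Codon 4: GUU (Val) → UUU (Phe) — missense.
Codon 5: UCC (Ser) → UCU (Ser) — synonymous.
Codon 6: GAG (Glu) → GUG (Val) — missense.
Synonymous: 2 of 6.

2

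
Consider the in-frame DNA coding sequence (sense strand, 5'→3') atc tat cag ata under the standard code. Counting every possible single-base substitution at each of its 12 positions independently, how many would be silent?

6

Codon 1 (ATC, Ile): 2 synonymous substitutions.
Codon 2 (TAT, Tyr): 1 synonymous substitution.
Codon 3 (CAG, Gln): 1 synonymous substitution.
Codon 4 (ATA, Ile): 2 synonymous substitutions.
Total: 2 + 1 + 1 + 2 = 6.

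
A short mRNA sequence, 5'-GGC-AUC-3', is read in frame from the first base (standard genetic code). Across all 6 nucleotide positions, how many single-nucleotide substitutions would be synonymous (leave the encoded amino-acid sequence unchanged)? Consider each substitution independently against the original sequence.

Codon 1 (GGC, Gly): 3 synonymous substitutions.
Codon 2 (AUC, Ile): 2 synonymous substitutions.
Total: 3 + 2 = 5.

5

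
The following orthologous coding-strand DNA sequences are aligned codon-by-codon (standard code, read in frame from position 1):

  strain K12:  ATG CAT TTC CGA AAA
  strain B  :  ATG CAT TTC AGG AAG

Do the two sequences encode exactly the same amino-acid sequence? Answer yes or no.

Codon 1: ATG Met / ATG Met — identical.
Codon 2: CAT His / CAT His — identical.
Codon 3: TTC Phe / TTC Phe — identical.
Codon 4: CGA Arg / AGG Arg — synonymous.
Codon 5: AAA Lys / AAG Lys — synonymous.
Nonsynonymous differences: 0 → same protein.

yes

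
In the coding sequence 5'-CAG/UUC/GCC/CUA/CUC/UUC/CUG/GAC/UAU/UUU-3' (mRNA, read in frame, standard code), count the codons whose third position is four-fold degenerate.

Codon 1 CAG (Gln): third position 2-fold.
Codon 2 UUC (Phe): third position 2-fold.
Codon 3 GCC (Ala): third position 4-fold.
Codon 4 CUA (Leu): third position 4-fold.
Codon 5 CUC (Leu): third position 4-fold.
Codon 6 UUC (Phe): third position 2-fold.
Codon 7 CUG (Leu): third position 4-fold.
Codon 8 GAC (Asp): third position 2-fold.
Codon 9 UAU (Tyr): third position 2-fold.
Codon 10 UUU (Phe): third position 2-fold.
Four-fold degenerate third positions: 4.

4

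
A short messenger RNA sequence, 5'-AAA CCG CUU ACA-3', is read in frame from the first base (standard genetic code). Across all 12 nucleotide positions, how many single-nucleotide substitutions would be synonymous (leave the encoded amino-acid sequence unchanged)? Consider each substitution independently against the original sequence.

10

Codon 1 (AAA, Lys): 1 synonymous substitution.
Codon 2 (CCG, Pro): 3 synonymous substitutions.
Codon 3 (CUU, Leu): 3 synonymous substitutions.
Codon 4 (ACA, Thr): 3 synonymous substitutions.
Total: 1 + 3 + 3 + 3 = 10.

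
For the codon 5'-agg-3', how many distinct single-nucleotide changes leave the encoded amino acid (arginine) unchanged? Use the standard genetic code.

2

Position 1: CGG → 1 synonymous.
Position 2: none → 0 synonymous.
Position 3: AGA → 1 synonymous.
Total: 1 + 0 + 1 = 2.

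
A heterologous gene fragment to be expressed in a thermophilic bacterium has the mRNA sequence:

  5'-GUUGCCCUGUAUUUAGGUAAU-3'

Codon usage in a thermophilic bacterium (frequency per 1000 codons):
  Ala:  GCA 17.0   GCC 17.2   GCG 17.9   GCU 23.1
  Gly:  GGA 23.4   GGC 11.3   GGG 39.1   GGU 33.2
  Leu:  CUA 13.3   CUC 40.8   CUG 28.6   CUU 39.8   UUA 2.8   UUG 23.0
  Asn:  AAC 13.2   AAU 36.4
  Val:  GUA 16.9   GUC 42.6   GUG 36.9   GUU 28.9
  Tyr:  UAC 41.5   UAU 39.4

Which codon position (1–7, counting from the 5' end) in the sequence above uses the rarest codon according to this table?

5

Codon 1 GUU (Val): 28.9 per 1000.
Codon 2 GCC (Ala): 17.2 per 1000.
Codon 3 CUG (Leu): 28.6 per 1000.
Codon 4 UAU (Tyr): 39.4 per 1000.
Codon 5 UUA (Leu): 2.8 per 1000.
Codon 6 GGU (Gly): 33.2 per 1000.
Codon 7 AAU (Asn): 36.4 per 1000.
Lowest frequency is 2.8 at codon 5.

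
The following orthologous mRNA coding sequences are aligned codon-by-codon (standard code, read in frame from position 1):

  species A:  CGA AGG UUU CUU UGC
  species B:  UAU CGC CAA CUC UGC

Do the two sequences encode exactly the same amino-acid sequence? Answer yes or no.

no

Codon 1: CGA Arg / UAU Tyr — nonsynonymous.
Codon 2: AGG Arg / CGC Arg — synonymous.
Codon 3: UUU Phe / CAA Gln — nonsynonymous.
Codon 4: CUU Leu / CUC Leu — synonymous.
Codon 5: UGC Cys / UGC Cys — identical.
Nonsynonymous differences: 2 → different protein.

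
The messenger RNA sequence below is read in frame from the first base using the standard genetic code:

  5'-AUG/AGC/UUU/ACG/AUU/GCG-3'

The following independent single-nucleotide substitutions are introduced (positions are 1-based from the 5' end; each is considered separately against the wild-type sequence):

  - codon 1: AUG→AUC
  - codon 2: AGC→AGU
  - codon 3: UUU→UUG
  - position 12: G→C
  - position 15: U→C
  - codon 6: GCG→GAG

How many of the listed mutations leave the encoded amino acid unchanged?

Codon 1: AUG (Met) → AUC (Ile) — missense.
Codon 2: AGC (Ser) → AGU (Ser) — synonymous.
Codon 3: UUU (Phe) → UUG (Leu) — missense.
Codon 4: ACG (Thr) → ACC (Thr) — synonymous.
Codon 5: AUU (Ile) → AUC (Ile) — synonymous.
Codon 6: GCG (Ala) → GAG (Glu) — missense.
Synonymous: 3 of 6.

3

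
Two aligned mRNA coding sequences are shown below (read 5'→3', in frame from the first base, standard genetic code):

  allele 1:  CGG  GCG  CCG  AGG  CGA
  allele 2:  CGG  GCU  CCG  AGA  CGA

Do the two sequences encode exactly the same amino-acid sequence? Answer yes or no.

yes

Codon 1: CGG Arg / CGG Arg — identical.
Codon 2: GCG Ala / GCU Ala — synonymous.
Codon 3: CCG Pro / CCG Pro — identical.
Codon 4: AGG Arg / AGA Arg — synonymous.
Codon 5: CGA Arg / CGA Arg — identical.
Nonsynonymous differences: 0 → same protein.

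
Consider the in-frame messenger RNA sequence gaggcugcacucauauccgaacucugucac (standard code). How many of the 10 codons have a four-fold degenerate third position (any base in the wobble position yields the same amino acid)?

Codon 1 GAG (Glu): third position 2-fold.
Codon 2 GCU (Ala): third position 4-fold.
Codon 3 GCA (Ala): third position 4-fold.
Codon 4 CUC (Leu): third position 4-fold.
Codon 5 AUA (Ile): third position 3-fold.
Codon 6 UCC (Ser): third position 4-fold.
Codon 7 GAA (Glu): third position 2-fold.
Codon 8 CUC (Leu): third position 4-fold.
Codon 9 UGU (Cys): third position 2-fold.
Codon 10 CAC (His): third position 2-fold.
Four-fold degenerate third positions: 5.

5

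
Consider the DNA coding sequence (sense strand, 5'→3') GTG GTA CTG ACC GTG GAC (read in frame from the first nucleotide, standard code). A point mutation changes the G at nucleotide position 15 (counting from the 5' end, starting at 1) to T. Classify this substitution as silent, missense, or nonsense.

Position 15 falls in codon 5: GTG → Val.
After the substitution the codon is GTT → Val.
Both encode Val, so the change is synonymous.

silent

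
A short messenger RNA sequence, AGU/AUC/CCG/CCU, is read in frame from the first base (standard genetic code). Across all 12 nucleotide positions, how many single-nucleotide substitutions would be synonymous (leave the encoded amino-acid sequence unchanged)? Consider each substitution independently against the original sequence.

Codon 1 (AGU, Ser): 1 synonymous substitution.
Codon 2 (AUC, Ile): 2 synonymous substitutions.
Codon 3 (CCG, Pro): 3 synonymous substitutions.
Codon 4 (CCU, Pro): 3 synonymous substitutions.
Total: 1 + 2 + 3 + 3 = 9.

9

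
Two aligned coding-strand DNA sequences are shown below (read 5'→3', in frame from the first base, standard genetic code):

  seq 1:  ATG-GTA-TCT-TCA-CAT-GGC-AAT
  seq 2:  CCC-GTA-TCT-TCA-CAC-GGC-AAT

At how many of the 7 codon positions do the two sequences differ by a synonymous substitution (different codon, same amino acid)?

Codon 1: ATG Met / CCC Pro — nonsynonymous.
Codon 2: GTA Val / GTA Val — identical.
Codon 3: TCT Ser / TCT Ser — identical.
Codon 4: TCA Ser / TCA Ser — identical.
Codon 5: CAT His / CAC His — synonymous.
Codon 6: GGC Gly / GGC Gly — identical.
Codon 7: AAT Asn / AAT Asn — identical.
Synonymous differences: 1.

1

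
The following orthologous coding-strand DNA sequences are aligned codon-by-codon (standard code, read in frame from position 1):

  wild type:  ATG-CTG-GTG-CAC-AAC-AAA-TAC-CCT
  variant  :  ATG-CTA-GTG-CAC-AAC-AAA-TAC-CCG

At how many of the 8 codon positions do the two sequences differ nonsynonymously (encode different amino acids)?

Codon 1: ATG Met / ATG Met — identical.
Codon 2: CTG Leu / CTA Leu — synonymous.
Codon 3: GTG Val / GTG Val — identical.
Codon 4: CAC His / CAC His — identical.
Codon 5: AAC Asn / AAC Asn — identical.
Codon 6: AAA Lys / AAA Lys — identical.
Codon 7: TAC Tyr / TAC Tyr — identical.
Codon 8: CCT Pro / CCG Pro — synonymous.
Nonsynonymous differences: 0.

0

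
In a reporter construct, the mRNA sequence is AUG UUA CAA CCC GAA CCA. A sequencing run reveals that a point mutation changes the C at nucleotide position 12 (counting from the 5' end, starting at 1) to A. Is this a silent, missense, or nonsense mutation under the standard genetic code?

silent

Position 12 falls in codon 4: CCC → Pro.
After the substitution the codon is CCA → Pro.
Both encode Pro, so the change is synonymous.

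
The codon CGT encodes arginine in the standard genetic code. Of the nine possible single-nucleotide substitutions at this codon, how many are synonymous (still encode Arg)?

3

Position 1: none → 0 synonymous.
Position 2: none → 0 synonymous.
Position 3: CGC, CGA, CGG → 3 synonymous.
Total: 0 + 0 + 3 = 3.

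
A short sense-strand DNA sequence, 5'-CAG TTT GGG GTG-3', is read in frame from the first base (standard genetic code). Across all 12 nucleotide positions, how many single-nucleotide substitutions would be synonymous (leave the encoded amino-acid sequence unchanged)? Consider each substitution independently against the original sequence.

8

Codon 1 (CAG, Gln): 1 synonymous substitution.
Codon 2 (TTT, Phe): 1 synonymous substitution.
Codon 3 (GGG, Gly): 3 synonymous substitutions.
Codon 4 (GTG, Val): 3 synonymous substitutions.
Total: 1 + 1 + 3 + 3 = 8.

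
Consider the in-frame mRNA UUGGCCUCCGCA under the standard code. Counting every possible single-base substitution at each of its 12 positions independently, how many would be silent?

Codon 1 (UUG, Leu): 2 synonymous substitutions.
Codon 2 (GCC, Ala): 3 synonymous substitutions.
Codon 3 (UCC, Ser): 3 synonymous substitutions.
Codon 4 (GCA, Ala): 3 synonymous substitutions.
Total: 2 + 3 + 3 + 3 = 11.

11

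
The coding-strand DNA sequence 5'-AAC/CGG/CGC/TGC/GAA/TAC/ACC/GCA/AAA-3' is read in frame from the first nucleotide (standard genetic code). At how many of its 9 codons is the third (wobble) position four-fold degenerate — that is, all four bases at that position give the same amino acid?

Codon 1 AAC (Asn): third position 2-fold.
Codon 2 CGG (Arg): third position 4-fold.
Codon 3 CGC (Arg): third position 4-fold.
Codon 4 TGC (Cys): third position 2-fold.
Codon 5 GAA (Glu): third position 2-fold.
Codon 6 TAC (Tyr): third position 2-fold.
Codon 7 ACC (Thr): third position 4-fold.
Codon 8 GCA (Ala): third position 4-fold.
Codon 9 AAA (Lys): third position 2-fold.
Four-fold degenerate third positions: 4.

4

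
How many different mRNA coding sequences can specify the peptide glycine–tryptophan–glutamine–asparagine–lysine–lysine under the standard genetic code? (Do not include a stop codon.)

Gly: 4 codons.
Trp: 1 codon.
Gln: 2 codons.
Asn: 2 codons.
Lys: 2 codons.
Lys: 2 codons.
4 × 1 × 2 × 2 × 2 × 2 = 64.

64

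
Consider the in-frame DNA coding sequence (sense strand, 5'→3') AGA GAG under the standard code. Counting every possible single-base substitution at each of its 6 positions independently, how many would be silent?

3

Codon 1 (AGA, Arg): 2 synonymous substitutions.
Codon 2 (GAG, Glu): 1 synonymous substitution.
Total: 2 + 1 = 3.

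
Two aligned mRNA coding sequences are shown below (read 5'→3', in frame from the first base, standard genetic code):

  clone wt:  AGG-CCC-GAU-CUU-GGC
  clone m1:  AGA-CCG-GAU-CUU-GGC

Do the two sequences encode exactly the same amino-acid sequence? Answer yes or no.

Codon 1: AGG Arg / AGA Arg — synonymous.
Codon 2: CCC Pro / CCG Pro — synonymous.
Codon 3: GAU Asp / GAU Asp — identical.
Codon 4: CUU Leu / CUU Leu — identical.
Codon 5: GGC Gly / GGC Gly — identical.
Nonsynonymous differences: 0 → same protein.

yes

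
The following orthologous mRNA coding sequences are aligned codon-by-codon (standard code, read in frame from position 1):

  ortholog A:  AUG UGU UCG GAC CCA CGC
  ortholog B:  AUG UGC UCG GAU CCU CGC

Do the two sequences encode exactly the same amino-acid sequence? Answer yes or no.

yes

Codon 1: AUG Met / AUG Met — identical.
Codon 2: UGU Cys / UGC Cys — synonymous.
Codon 3: UCG Ser / UCG Ser — identical.
Codon 4: GAC Asp / GAU Asp — synonymous.
Codon 5: CCA Pro / CCU Pro — synonymous.
Codon 6: CGC Arg / CGC Arg — identical.
Nonsynonymous differences: 0 → same protein.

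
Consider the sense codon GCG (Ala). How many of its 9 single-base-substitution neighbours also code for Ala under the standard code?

Position 1: none → 0 synonymous.
Position 2: none → 0 synonymous.
Position 3: GCU, GCC, GCA → 3 synonymous.
Total: 0 + 0 + 3 = 3.

3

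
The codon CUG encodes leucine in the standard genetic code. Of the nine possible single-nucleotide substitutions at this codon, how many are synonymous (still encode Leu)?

Position 1: UUG → 1 synonymous.
Position 2: none → 0 synonymous.
Position 3: CUU, CUC, CUA → 3 synonymous.
Total: 1 + 0 + 3 = 4.

4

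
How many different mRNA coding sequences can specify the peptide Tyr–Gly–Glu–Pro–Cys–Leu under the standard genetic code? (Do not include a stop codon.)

Tyr: 2 codons.
Gly: 4 codons.
Glu: 2 codons.
Pro: 4 codons.
Cys: 2 codons.
Leu: 6 codons.
2 × 4 × 2 × 4 × 2 × 6 = 768.

768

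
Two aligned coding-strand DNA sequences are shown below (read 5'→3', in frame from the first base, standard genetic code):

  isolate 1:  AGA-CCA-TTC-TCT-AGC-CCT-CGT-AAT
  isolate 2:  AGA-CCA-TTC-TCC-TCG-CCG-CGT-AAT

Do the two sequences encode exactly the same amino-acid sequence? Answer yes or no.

Codon 1: AGA Arg / AGA Arg — identical.
Codon 2: CCA Pro / CCA Pro — identical.
Codon 3: TTC Phe / TTC Phe — identical.
Codon 4: TCT Ser / TCC Ser — synonymous.
Codon 5: AGC Ser / TCG Ser — synonymous.
Codon 6: CCT Pro / CCG Pro — synonymous.
Codon 7: CGT Arg / CGT Arg — identical.
Codon 8: AAT Asn / AAT Asn — identical.
Nonsynonymous differences: 0 → same protein.

yes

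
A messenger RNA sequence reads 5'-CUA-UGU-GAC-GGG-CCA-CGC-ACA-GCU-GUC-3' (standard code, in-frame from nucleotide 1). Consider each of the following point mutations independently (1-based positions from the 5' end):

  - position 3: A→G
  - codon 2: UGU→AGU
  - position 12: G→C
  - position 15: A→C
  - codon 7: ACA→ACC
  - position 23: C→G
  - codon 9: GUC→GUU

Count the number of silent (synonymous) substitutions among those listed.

5

Codon 1: CUA (Leu) → CUG (Leu) — synonymous.
Codon 2: UGU (Cys) → AGU (Ser) — missense.
Codon 4: GGG (Gly) → GGC (Gly) — synonymous.
Codon 5: CCA (Pro) → CCC (Pro) — synonymous.
Codon 7: ACA (Thr) → ACC (Thr) — synonymous.
Codon 8: GCU (Ala) → GGU (Gly) — missense.
Codon 9: GUC (Val) → GUU (Val) — synonymous.
Synonymous: 5 of 7.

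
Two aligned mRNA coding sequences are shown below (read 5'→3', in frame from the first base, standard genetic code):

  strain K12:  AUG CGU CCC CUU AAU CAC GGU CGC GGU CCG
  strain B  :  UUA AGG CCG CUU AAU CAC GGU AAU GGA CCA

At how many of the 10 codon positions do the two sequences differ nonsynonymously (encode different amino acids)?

Codon 1: AUG Met / UUA Leu — nonsynonymous.
Codon 2: CGU Arg / AGG Arg — synonymous.
Codon 3: CCC Pro / CCG Pro — synonymous.
Codon 4: CUU Leu / CUU Leu — identical.
Codon 5: AAU Asn / AAU Asn — identical.
Codon 6: CAC His / CAC His — identical.
Codon 7: GGU Gly / GGU Gly — identical.
Codon 8: CGC Arg / AAU Asn — nonsynonymous.
Codon 9: GGU Gly / GGA Gly — synonymous.
Codon 10: CCG Pro / CCA Pro — synonymous.
Nonsynonymous differences: 2.

2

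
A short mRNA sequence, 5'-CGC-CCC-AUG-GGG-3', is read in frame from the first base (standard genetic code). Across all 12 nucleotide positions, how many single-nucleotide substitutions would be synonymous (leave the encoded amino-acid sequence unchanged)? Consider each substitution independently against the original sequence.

Codon 1 (CGC, Arg): 3 synonymous substitutions.
Codon 2 (CCC, Pro): 3 synonymous substitutions.
Codon 3 (AUG, Met): 0 synonymous substitutions.
Codon 4 (GGG, Gly): 3 synonymous substitutions.
Total: 3 + 3 + 0 + 3 = 9.

9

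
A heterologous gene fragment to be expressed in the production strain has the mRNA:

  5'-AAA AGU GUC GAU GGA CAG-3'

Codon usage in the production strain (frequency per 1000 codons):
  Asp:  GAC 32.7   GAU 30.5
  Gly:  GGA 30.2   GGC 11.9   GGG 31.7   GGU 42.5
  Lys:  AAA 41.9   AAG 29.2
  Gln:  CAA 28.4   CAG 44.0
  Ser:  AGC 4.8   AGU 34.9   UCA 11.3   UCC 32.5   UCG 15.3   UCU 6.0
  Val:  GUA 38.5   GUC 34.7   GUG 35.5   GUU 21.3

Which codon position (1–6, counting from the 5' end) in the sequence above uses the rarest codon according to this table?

Codon 1 AAA (Lys): 41.9 per 1000.
Codon 2 AGU (Ser): 34.9 per 1000.
Codon 3 GUC (Val): 34.7 per 1000.
Codon 4 GAU (Asp): 30.5 per 1000.
Codon 5 GGA (Gly): 30.2 per 1000.
Codon 6 CAG (Gln): 44.0 per 1000.
Lowest frequency is 30.2 at codon 5.

5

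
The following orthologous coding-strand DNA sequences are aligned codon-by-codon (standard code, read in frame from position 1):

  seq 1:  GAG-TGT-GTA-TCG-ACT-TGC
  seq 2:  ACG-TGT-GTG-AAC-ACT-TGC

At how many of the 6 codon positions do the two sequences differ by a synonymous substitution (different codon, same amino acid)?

1

Codon 1: GAG Glu / ACG Thr — nonsynonymous.
Codon 2: TGT Cys / TGT Cys — identical.
Codon 3: GTA Val / GTG Val — synonymous.
Codon 4: TCG Ser / AAC Asn — nonsynonymous.
Codon 5: ACT Thr / ACT Thr — identical.
Codon 6: TGC Cys / TGC Cys — identical.
Synonymous differences: 1.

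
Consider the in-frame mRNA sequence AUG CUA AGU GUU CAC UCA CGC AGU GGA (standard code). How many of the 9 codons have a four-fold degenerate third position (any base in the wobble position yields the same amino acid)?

5

Codon 1 AUG (Met): third position 1-fold.
Codon 2 CUA (Leu): third position 4-fold.
Codon 3 AGU (Ser): third position 2-fold.
Codon 4 GUU (Val): third position 4-fold.
Codon 5 CAC (His): third position 2-fold.
Codon 6 UCA (Ser): third position 4-fold.
Codon 7 CGC (Arg): third position 4-fold.
Codon 8 AGU (Ser): third position 2-fold.
Codon 9 GGA (Gly): third position 4-fold.
Four-fold degenerate third positions: 5.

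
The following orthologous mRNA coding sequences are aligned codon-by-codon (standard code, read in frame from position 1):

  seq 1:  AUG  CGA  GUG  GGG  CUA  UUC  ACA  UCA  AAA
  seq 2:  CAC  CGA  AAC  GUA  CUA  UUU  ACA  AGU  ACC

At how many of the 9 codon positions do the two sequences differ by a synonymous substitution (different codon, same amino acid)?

Codon 1: AUG Met / CAC His — nonsynonymous.
Codon 2: CGA Arg / CGA Arg — identical.
Codon 3: GUG Val / AAC Asn — nonsynonymous.
Codon 4: GGG Gly / GUA Val — nonsynonymous.
Codon 5: CUA Leu / CUA Leu — identical.
Codon 6: UUC Phe / UUU Phe — synonymous.
Codon 7: ACA Thr / ACA Thr — identical.
Codon 8: UCA Ser / AGU Ser — synonymous.
Codon 9: AAA Lys / ACC Thr — nonsynonymous.
Synonymous differences: 2.

2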